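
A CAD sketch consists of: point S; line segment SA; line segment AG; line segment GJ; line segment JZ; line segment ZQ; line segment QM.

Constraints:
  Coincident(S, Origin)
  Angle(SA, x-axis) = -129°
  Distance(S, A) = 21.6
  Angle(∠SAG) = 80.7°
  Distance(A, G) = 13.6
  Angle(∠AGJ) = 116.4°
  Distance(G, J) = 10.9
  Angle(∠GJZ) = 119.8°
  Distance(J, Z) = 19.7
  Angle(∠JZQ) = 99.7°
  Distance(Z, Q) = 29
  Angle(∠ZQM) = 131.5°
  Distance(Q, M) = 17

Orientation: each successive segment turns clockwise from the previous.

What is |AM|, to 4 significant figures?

24.15

S is at the origin; SA runs at -129.0° with length 21.6, so A = (-13.59, -16.79). ∠SAG = 80.7° gives AG at 131.7° from the x-axis; with |AG| = 13.6, G = (-22.64, -6.632). ∠AGJ = 116.4° gives GJ at 68.10° from the x-axis; with |GJ| = 10.9, J = (-18.57, 3.481). ∠GJZ = 119.8° gives JZ at 7.900° from the x-axis; with |JZ| = 19.7, Z = (0.9381, 6.189). ∠JZQ = 99.7° gives ZQ at -72.40° from the x-axis; with |ZQ| = 29.0, Q = (9.707, -21.45). ∠ZQM = 131.5° gives QM at -120.9° from the x-axis; with |QM| = 17.0, M = (0.9767, -36.04). Then |AM| = |M − A| = 24.15.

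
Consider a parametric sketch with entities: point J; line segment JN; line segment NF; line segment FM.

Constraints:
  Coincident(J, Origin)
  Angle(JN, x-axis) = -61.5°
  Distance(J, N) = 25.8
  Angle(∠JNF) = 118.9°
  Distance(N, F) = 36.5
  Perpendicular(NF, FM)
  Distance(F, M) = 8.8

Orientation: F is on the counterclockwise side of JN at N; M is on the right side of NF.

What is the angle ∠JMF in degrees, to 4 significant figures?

57.34°

J is at the origin; JN runs at -61.5° with length 25.8, so N = 25.8·(cos -61.5°, sin -61.5°) = (12.31, -22.67). ∠JNF = 118.9°, so NF runs at -61.5° + (180° − 118.9°) = -0.4000° from the x-axis; with |NF| = 36.5, F = N + 36.5·(cos -0.4000°, sin -0.4000°) = (48.81, -22.93). NF is perpendicular to FM; with |FM| = 8.8 on the right of NF, M = F + 8.8·(-0.006981, -1.000) = (48.75, -31.73). Then cos ∠JMF = MJ·MF / (|MJ||MF|), giving 57.34°.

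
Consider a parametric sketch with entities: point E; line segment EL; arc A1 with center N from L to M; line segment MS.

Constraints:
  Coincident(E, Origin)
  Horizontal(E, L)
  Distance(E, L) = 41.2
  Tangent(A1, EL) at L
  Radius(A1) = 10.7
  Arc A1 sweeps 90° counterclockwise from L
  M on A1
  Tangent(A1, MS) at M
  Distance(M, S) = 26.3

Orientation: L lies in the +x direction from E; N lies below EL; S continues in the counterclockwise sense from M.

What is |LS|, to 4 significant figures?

38.52

On A1, L sits at bearing 90° from N; a 90° counterclockwise sweep puts M at bearing 180°, so M = N + 10.7·(cos 180°, sin 180°) = (30.50, -10.70). Since A1 is tangent to MS there, NM ⟂ MS, so MS runs along (−sin 180°, cos 180°); with |MS| = 26.3, S = (30.50, -37.00). Then |LS| = |S − L| = 38.52.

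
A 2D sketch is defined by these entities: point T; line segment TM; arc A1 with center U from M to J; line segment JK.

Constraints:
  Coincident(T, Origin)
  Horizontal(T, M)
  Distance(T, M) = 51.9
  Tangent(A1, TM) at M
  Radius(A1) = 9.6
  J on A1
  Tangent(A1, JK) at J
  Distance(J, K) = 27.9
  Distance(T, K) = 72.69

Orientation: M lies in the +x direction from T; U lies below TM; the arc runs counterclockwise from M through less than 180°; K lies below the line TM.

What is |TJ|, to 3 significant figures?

47.3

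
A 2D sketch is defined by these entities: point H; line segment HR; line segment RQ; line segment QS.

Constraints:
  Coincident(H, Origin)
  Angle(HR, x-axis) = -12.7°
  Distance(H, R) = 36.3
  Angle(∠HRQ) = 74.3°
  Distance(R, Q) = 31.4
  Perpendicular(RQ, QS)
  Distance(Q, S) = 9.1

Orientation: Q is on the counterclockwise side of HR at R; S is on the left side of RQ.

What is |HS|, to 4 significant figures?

33.67

∠HRQ = 74.3°, so RQ runs at -12.7° + (180° − 74.3°) = 93.00° from the x-axis; with |RQ| = 31.4, Q = R + 31.4·(cos 93.00°, sin 93.00°) = (33.77, 23.38). RQ ⟂ QS; with |QS| = 9.1 on the left of RQ, S = Q + 9.1·(-0.9986, -0.05234) = (24.68, 22.90). Then |HS| = |S − H| = 33.67.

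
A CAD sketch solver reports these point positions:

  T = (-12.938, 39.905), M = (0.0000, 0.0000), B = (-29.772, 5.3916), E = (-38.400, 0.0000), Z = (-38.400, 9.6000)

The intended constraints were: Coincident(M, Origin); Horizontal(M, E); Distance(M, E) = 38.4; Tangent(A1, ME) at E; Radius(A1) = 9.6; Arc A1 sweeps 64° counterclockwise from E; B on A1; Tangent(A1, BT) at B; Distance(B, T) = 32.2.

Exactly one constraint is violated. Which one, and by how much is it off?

Distance(B, T) = 32.2 — off by 6.20.

M = (0.00, 0.00) ✓; M.y = 0.00, E.y = 0.00 ✓; |ME| = 38.40 ✓; ∠(ZE, EM) = 90.00° ✓; |ZE| = 9.600 ✓; bearing(Z→B) − bearing(Z→E) = 64.00° ✓; |ZB| = 9.600 ✓; ∠(ZB, BT) = 90.00° ✓; |BT| = 38.40 ✗.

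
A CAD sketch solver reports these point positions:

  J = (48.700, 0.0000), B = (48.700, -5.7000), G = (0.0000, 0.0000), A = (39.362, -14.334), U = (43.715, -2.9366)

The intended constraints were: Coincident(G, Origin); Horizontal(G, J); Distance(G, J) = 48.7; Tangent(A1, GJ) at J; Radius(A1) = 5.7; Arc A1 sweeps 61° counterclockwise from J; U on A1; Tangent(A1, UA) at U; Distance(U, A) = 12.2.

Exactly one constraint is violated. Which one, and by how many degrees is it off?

Tangent(A1, UA) at U — off by 8.10°.

G = (0.00, 0.00) ✓; G.y = 0.00, J.y = 0.00 ✓; |GJ| = 48.70 ✓; ∠(BJ, JG) = 90.00° ✓; |BJ| = 5.700 ✓; bearing(B→U) − bearing(B→J) = 61.00° ✓; |BU| = 5.700 ✓; ∠(BU, UA) = 81.90° ✗; |UA| = 12.20 ✓.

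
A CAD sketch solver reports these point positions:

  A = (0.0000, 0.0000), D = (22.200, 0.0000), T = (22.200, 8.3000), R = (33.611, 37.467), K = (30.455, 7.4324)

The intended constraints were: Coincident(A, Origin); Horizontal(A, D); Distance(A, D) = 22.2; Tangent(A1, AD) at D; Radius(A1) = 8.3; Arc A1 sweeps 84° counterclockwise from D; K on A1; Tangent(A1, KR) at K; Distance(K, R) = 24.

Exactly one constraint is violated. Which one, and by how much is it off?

Distance(K, R) = 24 — off by 6.20.

A = (0.00, 0.00) ✓; A.y = 0.00, D.y = 0.00 ✓; |AD| = 22.20 ✓; ∠(TD, DA) = 90.00° ✓; |TD| = 8.300 ✓; bearing(T→K) − bearing(T→D) = 84.00° ✓; |TK| = 8.300 ✓; ∠(TK, KR) = 90.00° ✓; |KR| = 30.20 ✗.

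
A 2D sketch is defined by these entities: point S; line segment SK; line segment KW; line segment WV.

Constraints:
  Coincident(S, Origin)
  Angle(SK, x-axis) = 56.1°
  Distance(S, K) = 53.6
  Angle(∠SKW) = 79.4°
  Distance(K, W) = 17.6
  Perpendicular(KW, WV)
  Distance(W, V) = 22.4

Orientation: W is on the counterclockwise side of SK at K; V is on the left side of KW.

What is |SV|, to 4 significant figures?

31.26

∠SKW = 79.4°, so KW runs at 56.1° + (180° − 79.4°) = 156.7° from the x-axis; with |KW| = 17.6, W = K + 17.6·(cos 156.7°, sin 156.7°) = (13.73, 51.45). KW ⟂ WV; with |WV| = 22.4 on the left of KW, V = W + 22.4·(-0.3955, -0.9184) = (4.870, 30.88). Then |SV| = |V − S| = 31.26.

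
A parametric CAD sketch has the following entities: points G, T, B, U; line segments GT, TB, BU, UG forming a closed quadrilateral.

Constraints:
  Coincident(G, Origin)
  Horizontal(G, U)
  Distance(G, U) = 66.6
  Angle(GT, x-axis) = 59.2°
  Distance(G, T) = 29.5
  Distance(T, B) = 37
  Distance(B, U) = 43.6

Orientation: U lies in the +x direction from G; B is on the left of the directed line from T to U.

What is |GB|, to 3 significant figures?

63.3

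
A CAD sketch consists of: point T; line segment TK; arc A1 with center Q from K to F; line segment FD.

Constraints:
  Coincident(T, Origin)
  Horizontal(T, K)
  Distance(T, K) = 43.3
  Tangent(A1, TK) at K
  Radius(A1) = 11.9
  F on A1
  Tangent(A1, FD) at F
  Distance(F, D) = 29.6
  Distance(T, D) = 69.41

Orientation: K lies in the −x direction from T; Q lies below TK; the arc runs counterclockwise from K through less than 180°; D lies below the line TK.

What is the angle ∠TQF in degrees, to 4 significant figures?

163.4°

T is at the origin; T and K share the same y with |TK| = 43.3 and K on the −x side, so K = (-43.30, 0.000). Since A1 is tangent to TK there, QK ⟂ TK, so Q = K + (0, -11.9) = (-43.30, -11.90). Since QF ⟂ FD (tangency), |QD| = √(11.9² + 29.6²) = 31.90 regardless of where F sits on A1. So D lies on both circle(T, 69.41) and circle(Q, 31.90); the below-TK intersection is D = (-55.83, -41.24). F is the foot of the tangent from D: F = (-55.20, -11.65).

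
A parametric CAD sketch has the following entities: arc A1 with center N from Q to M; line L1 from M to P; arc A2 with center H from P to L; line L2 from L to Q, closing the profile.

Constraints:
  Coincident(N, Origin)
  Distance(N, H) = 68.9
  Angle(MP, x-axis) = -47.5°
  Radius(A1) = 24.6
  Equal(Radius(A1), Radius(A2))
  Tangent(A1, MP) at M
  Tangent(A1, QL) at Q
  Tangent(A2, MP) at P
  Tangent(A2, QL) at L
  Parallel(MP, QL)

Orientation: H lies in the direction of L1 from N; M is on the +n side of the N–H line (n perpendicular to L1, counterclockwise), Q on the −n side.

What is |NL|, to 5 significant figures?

73.160

The slot axis is L1's direction at -47.5°, so u = (cos -47.5°, sin -47.5°) = (0.67559, -0.73728) and n = (−sin -47.5°, cos -47.5°) = (0.73728, 0.67559). N is at the origin and H lies 68.9 along u from N, so H = 68.9·u = (46.548, -50.798). Tangency of A1 to both parallel lines with radius 24.6 puts M and Q at N ± 24.6·n: M = (18.137, 16.620), Q = (-18.137, -16.620). Equal radii place P and L the same way about H: P = H + 24.6·n = (64.685, -34.179), L = H − 24.6·n = (28.411, -67.418). Then |NL| = |L − N| = 73.160.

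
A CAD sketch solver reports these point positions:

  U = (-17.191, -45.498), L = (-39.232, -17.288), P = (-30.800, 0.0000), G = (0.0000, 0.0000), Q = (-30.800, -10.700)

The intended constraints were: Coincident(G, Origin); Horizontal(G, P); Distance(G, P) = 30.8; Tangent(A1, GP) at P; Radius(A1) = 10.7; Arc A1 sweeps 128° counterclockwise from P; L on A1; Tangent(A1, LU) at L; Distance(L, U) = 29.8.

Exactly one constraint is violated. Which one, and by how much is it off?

Distance(L, U) = 29.8 — off by 6.00.

G = (0.00, 0.00) ✓; G.y = 0.00, P.y = 0.00 ✓; |GP| = 30.80 ✓; ∠(QP, PG) = 90.00° ✓; |QP| = 10.70 ✓; bearing(Q→L) − bearing(Q→P) = 128.0° ✓; |QL| = 10.70 ✓; ∠(QL, LU) = 90.00° ✓; |LU| = 35.80 ✗.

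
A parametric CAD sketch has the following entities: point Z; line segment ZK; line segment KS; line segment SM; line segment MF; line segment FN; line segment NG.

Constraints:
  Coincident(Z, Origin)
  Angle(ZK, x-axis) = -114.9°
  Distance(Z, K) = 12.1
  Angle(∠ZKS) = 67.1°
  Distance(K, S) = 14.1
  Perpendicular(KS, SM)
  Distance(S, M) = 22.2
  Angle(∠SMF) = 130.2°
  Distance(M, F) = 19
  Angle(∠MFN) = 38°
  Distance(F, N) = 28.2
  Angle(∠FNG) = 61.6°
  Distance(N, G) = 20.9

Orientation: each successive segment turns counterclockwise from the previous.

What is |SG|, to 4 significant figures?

21.59

∠MFN = 38.0° gives FN at -80.20° from the x-axis; with |FN| = 28.2, N = (0.4963, -4.307). ∠FNG = 61.6° gives NG at 38.20° from the x-axis; with |NG| = 20.9, G = (16.92, 8.618). Then |SG| = |G − S| = 21.59.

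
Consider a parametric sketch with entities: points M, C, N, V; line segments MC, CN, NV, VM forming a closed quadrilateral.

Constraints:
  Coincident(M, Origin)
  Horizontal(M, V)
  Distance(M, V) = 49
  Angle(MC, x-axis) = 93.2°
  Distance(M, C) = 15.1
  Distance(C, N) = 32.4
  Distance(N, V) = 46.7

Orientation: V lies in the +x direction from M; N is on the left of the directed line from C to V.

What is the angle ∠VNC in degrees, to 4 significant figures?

80.12°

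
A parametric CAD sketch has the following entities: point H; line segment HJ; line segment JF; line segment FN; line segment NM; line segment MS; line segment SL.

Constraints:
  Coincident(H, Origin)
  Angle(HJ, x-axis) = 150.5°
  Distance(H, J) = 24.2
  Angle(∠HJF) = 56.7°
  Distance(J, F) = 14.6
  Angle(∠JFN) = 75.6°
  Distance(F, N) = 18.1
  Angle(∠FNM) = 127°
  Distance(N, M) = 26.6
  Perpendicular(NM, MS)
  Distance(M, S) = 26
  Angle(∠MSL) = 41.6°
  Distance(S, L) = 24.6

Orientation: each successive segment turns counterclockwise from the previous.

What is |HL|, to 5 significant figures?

16.622

H is at the origin; HJ runs at 150.5° with length 24.2, so J = (-21.063, 11.917). ∠HJF = 56.7° gives JF at -86.200° from the x-axis; with |JF| = 14.6, F = (-20.095, -2.6513). ∠JFN = 75.6° gives FN at 18.200° from the x-axis; with |FN| = 18.1, N = (-2.9005, 3.0020). ∠FNM = 127.0° gives NM at 71.200° from the x-axis; with |NM| = 26.6, M = (5.6718, 28.183). The perpendicularity gives MS at right angles to NM, so MS runs at 161.20°; with |MS| = 26.0, S = (-18.941, 36.562). ∠MSL = 41.6° gives SL at -60.400° from the x-axis; with |SL| = 24.6, L = (-6.7902, 15.172). Then |HL| = |L − H| = 16.622.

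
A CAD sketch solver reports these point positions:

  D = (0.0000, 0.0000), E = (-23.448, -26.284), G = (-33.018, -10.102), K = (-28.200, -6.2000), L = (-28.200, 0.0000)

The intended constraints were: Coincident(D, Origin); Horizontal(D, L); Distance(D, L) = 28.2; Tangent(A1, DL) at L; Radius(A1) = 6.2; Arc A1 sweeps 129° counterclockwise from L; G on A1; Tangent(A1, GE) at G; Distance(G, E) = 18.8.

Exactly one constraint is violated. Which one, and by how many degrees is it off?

Tangent(A1, GE) at G — off by 8.40°.

D = (0.00, 0.00) ✓; D.y = 0.00, L.y = 0.00 ✓; |DL| = 28.20 ✓; ∠(KL, LD) = 90.00° ✓; |KL| = 6.200 ✓; bearing(K→G) − bearing(K→L) = 129.0° ✓; |KG| = 6.200 ✓; ∠(KG, GE) = 98.40° ✗; |GE| = 18.80 ✓.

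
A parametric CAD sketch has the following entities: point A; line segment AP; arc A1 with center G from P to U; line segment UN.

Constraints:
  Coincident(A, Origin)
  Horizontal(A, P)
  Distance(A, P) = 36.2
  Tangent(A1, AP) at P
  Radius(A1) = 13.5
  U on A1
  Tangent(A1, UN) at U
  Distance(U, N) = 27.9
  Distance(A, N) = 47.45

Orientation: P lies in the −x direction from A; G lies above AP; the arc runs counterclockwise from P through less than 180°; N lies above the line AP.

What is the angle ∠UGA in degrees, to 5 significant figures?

20.986°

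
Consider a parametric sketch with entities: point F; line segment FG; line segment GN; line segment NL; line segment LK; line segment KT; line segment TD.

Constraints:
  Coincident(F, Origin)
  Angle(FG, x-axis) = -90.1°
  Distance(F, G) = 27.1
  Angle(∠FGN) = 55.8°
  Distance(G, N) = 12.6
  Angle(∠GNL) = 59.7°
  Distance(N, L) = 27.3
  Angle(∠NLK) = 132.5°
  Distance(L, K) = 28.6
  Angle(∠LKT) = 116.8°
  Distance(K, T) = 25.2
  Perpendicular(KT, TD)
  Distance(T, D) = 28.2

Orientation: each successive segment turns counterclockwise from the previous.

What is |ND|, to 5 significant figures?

36.496

∠LKT = 116.8° gives KT at -94.900° from the x-axis; with |KT| = 25.2, T = (-42.922, -44.015). KT is perpendicular to TD, so TD runs at -4.9000°; with |TD| = 28.2, D = (-14.825, -46.424). Then |ND| = |D − N| = 36.496.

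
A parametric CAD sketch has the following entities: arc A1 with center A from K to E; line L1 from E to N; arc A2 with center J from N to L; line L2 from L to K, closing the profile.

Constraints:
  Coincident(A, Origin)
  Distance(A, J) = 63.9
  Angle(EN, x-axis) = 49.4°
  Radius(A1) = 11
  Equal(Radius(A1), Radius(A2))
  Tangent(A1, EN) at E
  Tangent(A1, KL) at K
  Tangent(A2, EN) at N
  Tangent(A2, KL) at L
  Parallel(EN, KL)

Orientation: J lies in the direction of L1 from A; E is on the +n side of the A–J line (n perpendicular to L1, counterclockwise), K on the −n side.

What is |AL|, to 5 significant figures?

64.840

The slot axis is L1's direction at 49.4°, so u = (cos 49.4°, sin 49.4°) = (0.65077, 0.75927) and n = (−sin 49.4°, cos 49.4°) = (-0.75927, 0.65077). A is at the origin and J lies 63.9 along u from A, so J = 63.9·u = (41.584, 48.517). Tangency of A1 to both parallel lines with radius 11.0 puts E and K at A ± 11.0·n: E = (-8.3520, 7.1585), K = (8.3520, -7.1585). Equal radii place N and L the same way about J: N = J + 11.0·n = (33.232, 55.676), L = J − 11.0·n = (49.936, 41.359). Then |AL| = |L − A| = 64.840.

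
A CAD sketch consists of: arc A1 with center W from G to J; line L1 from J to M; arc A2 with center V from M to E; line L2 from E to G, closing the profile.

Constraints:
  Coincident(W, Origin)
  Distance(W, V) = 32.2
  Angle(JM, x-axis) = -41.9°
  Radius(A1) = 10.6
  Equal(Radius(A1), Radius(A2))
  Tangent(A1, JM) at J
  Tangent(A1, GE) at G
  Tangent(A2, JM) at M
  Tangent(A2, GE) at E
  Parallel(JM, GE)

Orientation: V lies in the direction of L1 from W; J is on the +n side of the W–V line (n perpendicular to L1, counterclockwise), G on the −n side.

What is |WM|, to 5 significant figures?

33.900

The slot axis is L1's direction at -41.9°, so u = (cos -41.9°, sin -41.9°) = (0.74431, -0.66783) and n = (−sin -41.9°, cos -41.9°) = (0.66783, 0.74431). W is at the origin and V lies 32.2 along u from W, so V = 32.2·u = (23.967, -21.504). Tangency of A1 to both parallel lines with radius 10.6 puts J and G at W ± 10.6·n: J = (7.0790, 7.8897), G = (-7.0790, -7.8897). Equal radii place M and E the same way about V: M = V + 10.6·n = (31.046, -13.615), E = V − 10.6·n = (16.888, -29.394). Then |WM| = |M − W| = 33.900.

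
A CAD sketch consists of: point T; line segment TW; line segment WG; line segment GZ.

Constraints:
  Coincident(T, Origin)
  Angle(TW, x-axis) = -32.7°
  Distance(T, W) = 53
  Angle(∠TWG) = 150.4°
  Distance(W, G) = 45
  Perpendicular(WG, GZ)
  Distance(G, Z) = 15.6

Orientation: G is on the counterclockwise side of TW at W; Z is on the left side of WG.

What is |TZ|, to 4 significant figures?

91.70

T is at the origin; TW runs at -32.7° with length 53.0, so W = 53.0·(cos -32.7°, sin -32.7°) = (44.60, -28.63). ∠TWG = 150.4°, so WG runs at -32.7° + (180° − 150.4°) = -3.100° from the x-axis; with |WG| = 45.0, G = W + 45.0·(cos -3.100°, sin -3.100°) = (89.53, -31.07). The perpendicularity gives GZ at right angles to WG; with |GZ| = 15.6 on the left of WG, Z = G + 15.6·(0.05408, 0.9985) = (90.38, -15.49). Then |TZ| = |Z − T| = 91.70.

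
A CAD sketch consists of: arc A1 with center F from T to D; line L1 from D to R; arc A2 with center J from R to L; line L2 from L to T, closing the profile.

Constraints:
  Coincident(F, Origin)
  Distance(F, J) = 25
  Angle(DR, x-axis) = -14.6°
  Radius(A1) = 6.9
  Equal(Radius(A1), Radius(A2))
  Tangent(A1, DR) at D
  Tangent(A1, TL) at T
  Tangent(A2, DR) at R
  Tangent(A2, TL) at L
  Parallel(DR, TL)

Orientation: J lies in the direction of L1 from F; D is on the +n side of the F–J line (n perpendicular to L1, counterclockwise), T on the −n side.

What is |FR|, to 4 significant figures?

25.93

The slot axis is L1's direction at -14.6°, so u = (cos -14.6°, sin -14.6°) = (0.9677, -0.2521) and n = (−sin -14.6°, cos -14.6°) = (0.2521, 0.9677). F is at the origin and J lies 25.0 along u from F, so J = 25.0·u = (24.19, -6.302). Tangency of A1 to both parallel lines with radius 6.9 puts D and T at F ± 6.9·n: D = (1.739, 6.677), T = (-1.739, -6.677). Equal radii place R and L the same way about J: R = J + 6.9·n = (25.93, 0.3755), L = J − 6.9·n = (22.45, -12.98). Then |FR| = |R − F| = 25.93.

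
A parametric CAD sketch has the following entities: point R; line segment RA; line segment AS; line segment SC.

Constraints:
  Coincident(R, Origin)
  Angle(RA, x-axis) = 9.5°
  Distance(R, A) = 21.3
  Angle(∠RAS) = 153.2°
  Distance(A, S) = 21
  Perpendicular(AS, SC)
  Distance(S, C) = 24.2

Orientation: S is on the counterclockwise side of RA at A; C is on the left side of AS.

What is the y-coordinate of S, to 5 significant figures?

15.948

R is at the origin; RA runs at 9.5° with length 21.3, so A = 21.3·(cos 9.5°, sin 9.5°) = (21.008, 3.5155). ∠RAS = 153.2°, so AS runs at 9.5° + (180° − 153.2°) = 36.300° from the x-axis; with |AS| = 21.0, S = A + 21.0·(cos 36.300°, sin 36.300°) = (37.932, 15.948). So S.y = 15.948.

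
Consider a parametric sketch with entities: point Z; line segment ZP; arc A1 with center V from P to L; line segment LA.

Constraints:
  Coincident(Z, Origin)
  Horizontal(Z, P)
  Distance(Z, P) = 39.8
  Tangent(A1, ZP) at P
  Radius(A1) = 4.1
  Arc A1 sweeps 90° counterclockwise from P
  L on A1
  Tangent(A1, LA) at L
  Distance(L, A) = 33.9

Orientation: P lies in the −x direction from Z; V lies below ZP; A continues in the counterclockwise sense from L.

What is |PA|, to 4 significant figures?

38.22

On A1, P sits at bearing 90° from V; a 90° counterclockwise sweep puts L at bearing 180°, so L = V + 4.1·(cos 180°, sin 180°) = (-43.90, -4.100). The tangent condition forces VL to be normal to LA, so LA runs along (−sin 180°, cos 180°); with |LA| = 33.9, A = (-43.90, -38.00). Then |PA| = |A − P| = 38.22.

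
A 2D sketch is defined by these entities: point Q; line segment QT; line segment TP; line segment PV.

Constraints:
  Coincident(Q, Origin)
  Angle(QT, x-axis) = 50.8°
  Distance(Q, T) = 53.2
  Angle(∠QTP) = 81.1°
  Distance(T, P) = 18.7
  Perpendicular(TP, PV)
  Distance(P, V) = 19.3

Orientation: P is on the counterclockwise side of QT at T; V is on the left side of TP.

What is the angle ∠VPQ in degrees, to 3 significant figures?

11.3°

Q is at the origin; QT runs at 50.8° with length 53.2, so T = 53.2·(cos 50.8°, sin 50.8°) = (33.6, 41.2). ∠QTP = 81.1°, so TP runs at 50.8° + (180° − 81.1°) = 150° from the x-axis; with |TP| = 18.7, P = T + 18.7·(cos 150°, sin 150°) = (17.5, 50.7). TP ⟂ PV; with |PV| = 19.3 on the left of TP, V = P + 19.3·(-0.505, -0.863) = (7.74, 34.0). Then cos ∠VPQ = PV·PQ / (|PV||PQ|), giving 11.3°.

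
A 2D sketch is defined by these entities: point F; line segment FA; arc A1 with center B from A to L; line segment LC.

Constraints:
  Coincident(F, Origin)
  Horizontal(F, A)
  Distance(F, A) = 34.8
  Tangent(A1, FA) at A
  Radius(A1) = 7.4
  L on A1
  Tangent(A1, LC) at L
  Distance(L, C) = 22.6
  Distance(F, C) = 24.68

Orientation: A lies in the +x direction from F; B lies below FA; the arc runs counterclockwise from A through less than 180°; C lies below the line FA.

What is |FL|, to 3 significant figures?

29.3

F is at the origin; FA is horizontal with |FA| = 34.8 and A on the +x side, so A = (34.8, 0.00). The tangent condition forces BA to be normal to FA, so B = A + (0, -7.4) = (34.8, -7.40). Since BL ⟂ LC (tangency), |BC| = √(7.4² + 22.6²) = 23.8 regardless of where L sits on A1. So C lies on both circle(F, 24.68) and circle(B, 23.8); the below-FA intersection is C = (14.6, -19.9). L is the foot of the tangent from C: L = (29.1, -2.63).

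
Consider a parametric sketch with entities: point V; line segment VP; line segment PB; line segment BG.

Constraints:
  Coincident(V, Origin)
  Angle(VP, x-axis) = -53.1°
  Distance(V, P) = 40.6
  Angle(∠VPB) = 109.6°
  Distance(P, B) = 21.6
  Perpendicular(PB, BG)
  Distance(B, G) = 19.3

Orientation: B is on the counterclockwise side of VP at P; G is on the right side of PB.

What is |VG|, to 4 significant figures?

67.47

∠VPB = 109.6°, so PB runs at -53.1° + (180° − 109.6°) = 17.30° from the x-axis; with |PB| = 21.6, B = P + 21.6·(cos 17.30°, sin 17.30°) = (45.00, -26.04). PB is perpendicular to BG; with |BG| = 19.3 on the right of PB, G = B + 19.3·(0.2974, -0.9548) = (50.74, -44.47). Then |VG| = |G − V| = 67.47.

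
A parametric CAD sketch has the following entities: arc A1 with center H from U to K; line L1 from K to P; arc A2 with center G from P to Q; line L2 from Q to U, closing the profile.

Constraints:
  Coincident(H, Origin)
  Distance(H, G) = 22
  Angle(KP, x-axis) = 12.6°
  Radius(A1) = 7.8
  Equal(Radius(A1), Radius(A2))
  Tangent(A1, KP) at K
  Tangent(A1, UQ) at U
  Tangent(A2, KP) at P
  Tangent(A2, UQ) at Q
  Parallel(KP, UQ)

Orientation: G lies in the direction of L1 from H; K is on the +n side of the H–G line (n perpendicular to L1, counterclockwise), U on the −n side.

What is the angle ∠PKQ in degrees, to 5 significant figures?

35.340°

Tangency of A1 to both parallel lines with radius 7.8 puts K and U at H ± 7.8·n: K = (-1.7015, 7.6122), U = (1.7015, -7.6122). Equal radii place P and Q the same way about G: P = G + 7.8·n = (19.769, 12.411), Q = G − 7.8·n = (23.172, -2.8130). Then cos ∠PKQ = KP·KQ / (|KP||KQ|), giving 35.340°.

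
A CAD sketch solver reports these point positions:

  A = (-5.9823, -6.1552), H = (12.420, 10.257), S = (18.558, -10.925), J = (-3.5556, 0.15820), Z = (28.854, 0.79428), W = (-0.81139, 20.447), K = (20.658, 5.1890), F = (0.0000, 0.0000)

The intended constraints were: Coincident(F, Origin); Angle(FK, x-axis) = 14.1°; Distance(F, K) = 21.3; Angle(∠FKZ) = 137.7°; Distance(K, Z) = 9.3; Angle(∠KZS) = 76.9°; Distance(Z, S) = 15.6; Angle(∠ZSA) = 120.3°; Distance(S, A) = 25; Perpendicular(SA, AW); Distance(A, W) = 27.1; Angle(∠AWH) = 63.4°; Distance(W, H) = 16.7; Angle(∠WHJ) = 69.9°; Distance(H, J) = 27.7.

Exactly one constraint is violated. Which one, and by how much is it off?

Distance(H, J) = 27.7 — off by 8.80.

F = (0.00, 0.00) ✓; FK at 14.10° ✓; |FK| = 21.30 ✓; ∠FKZ = 137.7° ✓; |KZ| = 9.300 ✓; ∠KZS = 76.90° ✓; |ZS| = 15.60 ✓; ∠ZSA = 120.3° ✓; |SA| = 25.00 ✓; ∠(SA, AW) = 90.00° ✓; |AW| = 27.10 ✓; ∠AWH = 63.40° ✓; |WH| = 16.70 ✓; ∠WHJ = 69.90° ✓; |HJ| = 18.90 ✗.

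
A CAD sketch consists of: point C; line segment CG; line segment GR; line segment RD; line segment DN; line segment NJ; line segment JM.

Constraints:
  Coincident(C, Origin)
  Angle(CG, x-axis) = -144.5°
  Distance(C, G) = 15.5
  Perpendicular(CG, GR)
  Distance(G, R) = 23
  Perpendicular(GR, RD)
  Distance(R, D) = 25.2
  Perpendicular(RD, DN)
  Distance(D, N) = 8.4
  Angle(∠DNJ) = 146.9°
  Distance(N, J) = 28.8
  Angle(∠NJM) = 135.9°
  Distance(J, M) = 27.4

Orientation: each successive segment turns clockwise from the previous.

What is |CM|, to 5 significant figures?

36.271

C is at the origin; CG runs at -144.5° with length 15.5, so G = (-12.619, -9.0009). CG ⟂ GR, so GR runs at 125.50°; with |GR| = 23.0, R = (-25.975, 9.7238). The perpendicularity gives RD at right angles to GR, so RD runs at 35.500°; with |RD| = 25.2, D = (-5.4592, 24.357). RD is perpendicular to DN, so DN runs at -54.500°; with |DN| = 8.4, N = (-0.58134, 17.519). ∠DNJ = 146.9° gives NJ at -87.600° from the x-axis; with |NJ| = 28.8, J = (0.62468, -11.256). ∠NJM = 135.9° gives JM at -131.70° from the x-axis; with |JM| = 27.4, M = (-17.603, -31.714). Then |CM| = |M − C| = 36.271.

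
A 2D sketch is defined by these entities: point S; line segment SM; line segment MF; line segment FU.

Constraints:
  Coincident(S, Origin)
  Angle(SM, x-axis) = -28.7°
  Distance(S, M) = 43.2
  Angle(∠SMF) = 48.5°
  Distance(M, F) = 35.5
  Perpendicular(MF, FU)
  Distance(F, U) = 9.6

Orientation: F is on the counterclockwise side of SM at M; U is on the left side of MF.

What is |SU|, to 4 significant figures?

23.77

∠SMF = 48.5°, so MF runs at -28.7° + (180° − 48.5°) = 102.8° from the x-axis; with |MF| = 35.5, F = M + 35.5·(cos 102.8°, sin 102.8°) = (30.03, 13.87). MF is perpendicular to FU; with |FU| = 9.6 on the left of MF, U = F + 9.6·(-0.9751, -0.2215) = (20.67, 11.75). Then |SU| = |U − S| = 23.77.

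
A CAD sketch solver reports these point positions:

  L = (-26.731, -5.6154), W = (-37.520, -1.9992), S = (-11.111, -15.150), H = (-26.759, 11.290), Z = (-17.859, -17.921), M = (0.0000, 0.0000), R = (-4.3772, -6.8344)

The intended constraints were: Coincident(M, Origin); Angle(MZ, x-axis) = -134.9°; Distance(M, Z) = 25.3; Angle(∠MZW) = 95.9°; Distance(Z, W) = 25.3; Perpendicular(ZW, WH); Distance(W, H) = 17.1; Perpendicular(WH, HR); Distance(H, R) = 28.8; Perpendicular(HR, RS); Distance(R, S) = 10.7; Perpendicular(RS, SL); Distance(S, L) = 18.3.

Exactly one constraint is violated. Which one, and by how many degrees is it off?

Perpendicular(RS, SL) — off by 7.60°.

M = (0.00, 0.00) ✓; MZ at -134.9° ✓; |MZ| = 25.30 ✓; ∠MZW = 95.90° ✓; |ZW| = 25.30 ✓; ∠(ZW, WH) = 90.00° ✓; |WH| = 17.10 ✓; ∠(WH, HR) = 90.00° ✓; |HR| = 28.80 ✓; ∠(HR, RS) = 90.00° ✓; |RS| = 10.70 ✓; ∠(RS, SL) = 82.40° ✗; |SL| = 18.30 ✓.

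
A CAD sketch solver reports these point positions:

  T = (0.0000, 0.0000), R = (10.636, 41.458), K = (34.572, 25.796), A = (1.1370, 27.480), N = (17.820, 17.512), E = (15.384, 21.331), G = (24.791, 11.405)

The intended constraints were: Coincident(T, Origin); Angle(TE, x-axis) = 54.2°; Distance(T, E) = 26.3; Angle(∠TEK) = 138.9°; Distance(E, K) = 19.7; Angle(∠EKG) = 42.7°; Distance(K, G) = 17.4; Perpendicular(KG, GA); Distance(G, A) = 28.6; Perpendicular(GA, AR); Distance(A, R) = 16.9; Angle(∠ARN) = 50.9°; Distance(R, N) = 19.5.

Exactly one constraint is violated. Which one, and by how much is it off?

Distance(R, N) = 19.5 — off by 5.50.

T = (0.00, 0.00) ✓; TE at 54.20° ✓; |TE| = 26.30 ✓; ∠TEK = 138.9° ✓; |EK| = 19.70 ✓; ∠EKG = 42.70° ✓; |KG| = 17.40 ✓; ∠(KG, GA) = 90.00° ✓; |GA| = 28.60 ✓; ∠(GA, AR) = 90.00° ✓; |AR| = 16.90 ✓; ∠ARN = 50.90° ✓; |RN| = 25.00 ✗.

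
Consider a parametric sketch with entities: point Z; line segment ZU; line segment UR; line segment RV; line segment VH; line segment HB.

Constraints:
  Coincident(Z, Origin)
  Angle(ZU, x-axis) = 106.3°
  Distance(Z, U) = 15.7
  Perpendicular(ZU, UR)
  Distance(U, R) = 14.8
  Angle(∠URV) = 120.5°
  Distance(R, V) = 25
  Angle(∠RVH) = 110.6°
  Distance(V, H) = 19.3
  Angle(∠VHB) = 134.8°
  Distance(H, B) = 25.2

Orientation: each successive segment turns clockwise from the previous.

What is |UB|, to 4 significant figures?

40.33

∠RVH = 110.6° gives VH at -112.6° from the x-axis; with |VH| = 19.3, H = (20.61, -15.71). ∠VHB = 134.8° gives HB at -157.8° from the x-axis; with |HB| = 25.2, B = (-2.726, -25.23). Then |UB| = |B − U| = 40.33.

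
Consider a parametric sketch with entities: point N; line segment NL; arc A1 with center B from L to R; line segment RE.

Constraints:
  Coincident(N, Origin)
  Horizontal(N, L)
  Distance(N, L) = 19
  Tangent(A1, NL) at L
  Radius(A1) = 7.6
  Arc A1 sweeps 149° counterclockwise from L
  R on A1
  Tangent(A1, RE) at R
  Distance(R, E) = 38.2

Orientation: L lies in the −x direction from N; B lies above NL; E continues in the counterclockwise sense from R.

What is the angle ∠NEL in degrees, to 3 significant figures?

14.3°

N is at the origin; NL is horizontal with |NL| = 19.0 and L on the −x side, so L = (-19.0, 0.00). Since A1 is tangent to NL there, BL ⟂ NL, so B = L + (0, 7.6) = (-19.0, 7.60). On A1, L sits at bearing -90° from B; a 149° counterclockwise sweep puts R at bearing 59°, so R = B + 7.6·(cos 59°, sin 59°) = (-15.1, 14.1). The tangent condition forces BR to be normal to RE, so RE runs along (−sin 59°, cos 59°); with |RE| = 38.2, E = (-47.8, 33.8). Then cos ∠NEL = EN·EL / (|EN||EL|), giving 14.3°.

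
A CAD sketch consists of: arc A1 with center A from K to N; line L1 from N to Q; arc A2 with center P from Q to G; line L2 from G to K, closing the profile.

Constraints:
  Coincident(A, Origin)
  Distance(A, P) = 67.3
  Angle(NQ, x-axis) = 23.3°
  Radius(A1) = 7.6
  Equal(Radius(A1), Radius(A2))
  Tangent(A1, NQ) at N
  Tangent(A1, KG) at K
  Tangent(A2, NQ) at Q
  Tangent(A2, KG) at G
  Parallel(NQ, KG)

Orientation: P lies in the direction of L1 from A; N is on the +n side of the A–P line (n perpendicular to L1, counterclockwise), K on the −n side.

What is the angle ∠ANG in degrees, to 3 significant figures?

77.3°

The slot axis is L1's direction at 23.3°, so u = (cos 23.3°, sin 23.3°) = (0.918, 0.396) and n = (−sin 23.3°, cos 23.3°) = (-0.396, 0.918). A is at the origin and P lies 67.3 along u from A, so P = 67.3·u = (61.8, 26.6). Tangency of A1 to both parallel lines with radius 7.6 puts N and K at A ± 7.6·n: N = (-3.01, 6.98), K = (3.01, -6.98). Equal radii place Q and G the same way about P: Q = P + 7.6·n = (58.8, 33.6), G = P − 7.6·n = (64.8, 19.6). Then cos ∠ANG = NA·NG / (|NA||NG|), giving 77.3°.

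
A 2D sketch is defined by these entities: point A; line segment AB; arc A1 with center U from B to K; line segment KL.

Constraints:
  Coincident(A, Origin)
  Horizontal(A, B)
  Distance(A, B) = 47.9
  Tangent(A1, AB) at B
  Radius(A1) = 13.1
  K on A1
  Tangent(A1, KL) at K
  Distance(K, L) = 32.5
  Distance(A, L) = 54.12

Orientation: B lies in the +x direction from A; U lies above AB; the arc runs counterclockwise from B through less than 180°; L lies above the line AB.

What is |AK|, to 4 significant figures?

60.89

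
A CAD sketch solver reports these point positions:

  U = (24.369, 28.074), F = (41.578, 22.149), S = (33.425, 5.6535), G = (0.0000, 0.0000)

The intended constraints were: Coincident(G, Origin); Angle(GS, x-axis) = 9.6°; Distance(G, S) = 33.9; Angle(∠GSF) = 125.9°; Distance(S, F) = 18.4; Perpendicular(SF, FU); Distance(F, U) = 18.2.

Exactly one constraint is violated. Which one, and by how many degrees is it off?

Perpendicular(SF, FU) — off by 7.30°.

G = (0.00, 0.00) ✓; GS at 9.600° ✓; |GS| = 33.90 ✓; ∠GSF = 125.9° ✓; |SF| = 18.40 ✓; ∠(SF, FU) = 97.30° ✗; |FU| = 18.20 ✓.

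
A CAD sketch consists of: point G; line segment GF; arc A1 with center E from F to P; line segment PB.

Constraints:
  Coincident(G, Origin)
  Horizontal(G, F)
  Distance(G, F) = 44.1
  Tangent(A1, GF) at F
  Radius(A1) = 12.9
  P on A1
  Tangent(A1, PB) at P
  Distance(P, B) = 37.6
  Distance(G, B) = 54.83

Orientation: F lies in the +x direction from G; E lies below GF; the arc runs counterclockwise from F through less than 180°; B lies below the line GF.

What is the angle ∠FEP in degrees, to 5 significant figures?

81.822°

Checks: |EP| = 12.90 ✓; ∠(EP, PB) = 90.00° ✓; |PB| = 37.60 ✓; |GB| = 54.83 ✓.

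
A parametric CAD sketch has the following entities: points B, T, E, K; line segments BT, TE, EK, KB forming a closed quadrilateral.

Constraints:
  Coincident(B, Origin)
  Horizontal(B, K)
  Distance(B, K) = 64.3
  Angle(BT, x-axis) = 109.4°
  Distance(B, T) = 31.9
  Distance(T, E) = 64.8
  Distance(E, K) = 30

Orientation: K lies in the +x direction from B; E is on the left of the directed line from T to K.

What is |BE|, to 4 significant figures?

61.10

Checks: |TE| = 64.80 ✓; |EK| = 30.00 ✓.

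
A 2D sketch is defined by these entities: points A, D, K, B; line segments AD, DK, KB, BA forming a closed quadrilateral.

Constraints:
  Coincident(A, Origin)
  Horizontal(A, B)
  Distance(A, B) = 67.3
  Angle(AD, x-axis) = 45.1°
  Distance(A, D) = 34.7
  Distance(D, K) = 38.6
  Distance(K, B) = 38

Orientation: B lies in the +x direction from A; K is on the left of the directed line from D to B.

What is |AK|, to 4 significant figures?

71.48

A is at the origin; AB is horizontal with |AB| = 67.3 and B in +x, so B = (67.3, 0). AD runs at 45.1° with |AD| = 34.7, so D = (24.49, 24.58). K is determined by |DK| = 38.6 and |KB| = 38.0 together: it lies at the intersection of circle(D, 38.6) and circle(B, 38.0). With |DB| = 49.36, the foot of the radical line on DB is 25.15 from D and the perpendicular offset is √(38.6² − 25.15²) = 29.29. Taking the left-of-DB solution: K = (60.88, 37.45).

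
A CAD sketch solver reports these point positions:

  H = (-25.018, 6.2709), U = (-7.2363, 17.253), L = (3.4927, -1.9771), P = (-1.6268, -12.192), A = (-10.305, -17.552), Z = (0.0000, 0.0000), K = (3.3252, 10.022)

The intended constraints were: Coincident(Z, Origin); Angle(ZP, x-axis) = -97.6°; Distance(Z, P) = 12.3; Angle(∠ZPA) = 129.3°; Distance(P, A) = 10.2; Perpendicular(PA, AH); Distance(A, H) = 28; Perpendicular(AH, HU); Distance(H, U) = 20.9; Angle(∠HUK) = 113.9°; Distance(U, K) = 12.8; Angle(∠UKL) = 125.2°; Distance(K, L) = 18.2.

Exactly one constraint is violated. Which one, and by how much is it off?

Distance(K, L) = 18.2 — off by 6.20.

Z = (0.00, 0.00) ✓; ZP at -97.60° ✓; |ZP| = 12.30 ✓; ∠ZPA = 129.3° ✓; |PA| = 10.20 ✓; ∠(PA, AH) = 90.00° ✓; |AH| = 28.00 ✓; ∠(AH, HU) = 90.00° ✓; |HU| = 20.90 ✓; ∠HUK = 113.9° ✓; |UK| = 12.80 ✓; ∠UKL = 125.2° ✓; |KL| = 12.00 ✗.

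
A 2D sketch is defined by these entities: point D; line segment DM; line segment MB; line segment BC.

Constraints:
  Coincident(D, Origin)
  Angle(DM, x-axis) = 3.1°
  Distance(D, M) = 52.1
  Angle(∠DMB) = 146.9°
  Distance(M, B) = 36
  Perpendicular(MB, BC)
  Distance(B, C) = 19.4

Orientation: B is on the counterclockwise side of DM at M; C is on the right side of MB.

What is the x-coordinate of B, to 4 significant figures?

81.07

D is at the origin; DM runs at 3.1° with length 52.1, so M = 52.1·(cos 3.1°, sin 3.1°) = (52.02, 2.818). ∠DMB = 146.9°, so MB runs at 3.1° + (180° − 146.9°) = 36.20° from the x-axis; with |MB| = 36.0, B = M + 36.0·(cos 36.20°, sin 36.20°) = (81.07, 24.08). So B.x = 81.07.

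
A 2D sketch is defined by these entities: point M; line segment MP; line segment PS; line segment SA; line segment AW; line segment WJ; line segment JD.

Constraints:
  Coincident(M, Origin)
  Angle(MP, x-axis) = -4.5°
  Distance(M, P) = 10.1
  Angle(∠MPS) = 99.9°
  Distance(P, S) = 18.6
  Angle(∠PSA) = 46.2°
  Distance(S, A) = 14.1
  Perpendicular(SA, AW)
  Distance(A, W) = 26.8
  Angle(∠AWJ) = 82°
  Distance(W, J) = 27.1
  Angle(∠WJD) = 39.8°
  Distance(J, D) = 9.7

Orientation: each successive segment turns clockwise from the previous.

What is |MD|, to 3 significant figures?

27.7

∠AWJ = 82.0° gives WJ at -46.4° from the x-axis; with |WJ| = 27.1, J = (36.1, -9.17). ∠WJD = 39.8° gives JD at 173° from the x-axis; with |JD| = 9.7, D = (26.5, -8.06). Then |MD| = |D − M| = 27.7.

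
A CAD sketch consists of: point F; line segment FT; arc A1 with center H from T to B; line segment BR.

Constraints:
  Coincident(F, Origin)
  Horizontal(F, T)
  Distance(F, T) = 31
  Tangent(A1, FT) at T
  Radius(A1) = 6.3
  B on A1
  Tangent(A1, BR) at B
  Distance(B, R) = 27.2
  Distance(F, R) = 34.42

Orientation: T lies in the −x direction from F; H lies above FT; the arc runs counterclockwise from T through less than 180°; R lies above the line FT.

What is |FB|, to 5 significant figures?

25.387

F is at the origin; F and T share the same y with |FT| = 31.0 and T on the −x side, so T = (-31.000, 0.0000). A1 meets FT tangentially, so HT is at right angles to FT, so H = T + (0, 6.3) = (-31.000, 6.3000). Since HB ⟂ BR (tangency), |HR| = √(6.3² + 27.2²) = 27.920 regardless of where B sits on A1. So R lies on both circle(F, 34.42) and circle(H, 27.920); the above-FT intersection is R = (-16.541, 30.185). B is the foot of the tangent from R: B = (-25.013, 4.3377).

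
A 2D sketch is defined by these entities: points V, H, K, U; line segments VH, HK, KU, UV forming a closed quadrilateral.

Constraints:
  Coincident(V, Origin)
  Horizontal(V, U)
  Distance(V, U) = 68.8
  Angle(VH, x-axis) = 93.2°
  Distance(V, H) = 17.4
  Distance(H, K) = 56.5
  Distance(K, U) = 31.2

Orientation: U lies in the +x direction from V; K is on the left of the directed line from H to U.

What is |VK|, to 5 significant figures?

61.222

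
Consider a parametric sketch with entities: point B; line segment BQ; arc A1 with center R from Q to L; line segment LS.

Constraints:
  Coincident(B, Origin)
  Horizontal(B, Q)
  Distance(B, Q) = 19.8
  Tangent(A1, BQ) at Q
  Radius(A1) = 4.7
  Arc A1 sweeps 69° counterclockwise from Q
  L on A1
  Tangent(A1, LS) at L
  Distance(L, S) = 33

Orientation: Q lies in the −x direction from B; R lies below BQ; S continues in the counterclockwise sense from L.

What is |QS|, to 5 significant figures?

37.509

B is at the origin; BQ is horizontal with |BQ| = 19.8 and Q on the −x side, so Q = (-19.800, 0.0000). The tangent condition forces RQ to be normal to BQ, so R = Q + (0, -4.7) = (-19.800, -4.7000). On A1, Q sits at bearing 90° from R; a 69° counterclockwise sweep puts L at bearing 159°, so L = R + 4.7·(cos 159°, sin 159°) = (-24.188, -3.0157). Since A1 is tangent to LS there, RL ⟂ LS, so LS runs along (−sin 159°, cos 159°); with |LS| = 33.0, S = (-36.014, -33.824). Then |QS| = |S − Q| = 37.509.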